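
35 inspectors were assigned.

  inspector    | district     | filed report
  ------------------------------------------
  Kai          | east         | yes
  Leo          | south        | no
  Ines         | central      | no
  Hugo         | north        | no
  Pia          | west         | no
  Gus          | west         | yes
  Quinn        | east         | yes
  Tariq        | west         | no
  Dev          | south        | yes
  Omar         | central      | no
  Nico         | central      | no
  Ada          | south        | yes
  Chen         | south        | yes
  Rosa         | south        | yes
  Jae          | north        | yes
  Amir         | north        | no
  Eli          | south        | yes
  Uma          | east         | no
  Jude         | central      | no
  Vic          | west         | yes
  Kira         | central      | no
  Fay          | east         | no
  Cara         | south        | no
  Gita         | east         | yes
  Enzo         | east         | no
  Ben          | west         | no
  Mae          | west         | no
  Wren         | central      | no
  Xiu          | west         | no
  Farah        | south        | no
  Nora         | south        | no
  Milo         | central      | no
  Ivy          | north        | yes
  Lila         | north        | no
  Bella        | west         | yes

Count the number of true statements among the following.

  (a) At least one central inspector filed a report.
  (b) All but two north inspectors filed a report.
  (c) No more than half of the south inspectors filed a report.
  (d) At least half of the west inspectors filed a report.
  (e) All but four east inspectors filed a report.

0

(a) central: |A| = 7, |A ∩ B| = 0; needs A ∩ B ≠ ∅ (|A ∩ B| ≥ 1) — false.
(b) north: |A| = 5, |A ∩ B| = 2; needs |A ∖ B| = 2 — false.
(c) south: |A| = 9, |A ∩ B| = 5; needs |A ∩ B| ≤ |A ∖ B| — false.
(d) west: |A| = 8, |A ∩ B| = 3; needs |A ∩ B| ≥ |A ∖ B| — false.
(e) east: |A| = 6, |A ∩ B| = 3; needs |A ∖ B| = 4 — false.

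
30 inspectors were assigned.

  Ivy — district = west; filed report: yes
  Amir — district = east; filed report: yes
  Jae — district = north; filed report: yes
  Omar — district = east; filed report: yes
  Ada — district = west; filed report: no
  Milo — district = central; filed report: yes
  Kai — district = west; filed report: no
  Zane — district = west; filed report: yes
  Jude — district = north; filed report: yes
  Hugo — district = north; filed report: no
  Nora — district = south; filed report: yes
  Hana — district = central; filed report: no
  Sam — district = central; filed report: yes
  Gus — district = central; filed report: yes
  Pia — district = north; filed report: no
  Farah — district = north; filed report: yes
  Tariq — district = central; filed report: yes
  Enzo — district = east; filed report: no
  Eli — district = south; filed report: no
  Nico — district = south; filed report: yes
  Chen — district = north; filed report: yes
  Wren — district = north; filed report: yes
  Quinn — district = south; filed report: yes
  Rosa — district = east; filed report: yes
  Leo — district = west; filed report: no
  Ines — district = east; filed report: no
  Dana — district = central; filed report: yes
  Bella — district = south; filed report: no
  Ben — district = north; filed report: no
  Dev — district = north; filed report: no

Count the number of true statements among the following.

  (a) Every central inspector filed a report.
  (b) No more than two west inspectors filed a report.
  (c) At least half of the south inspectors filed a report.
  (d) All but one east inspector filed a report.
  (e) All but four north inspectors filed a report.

3

(a) central: |A| = 6, |A ∩ B| = 5; needs A ⊆ B, i.e. every element of A is in B (|A ∖ B| = 0) — false.
(b) west: |A| = 5, |A ∩ B| = 2; needs |A ∩ B| ≤ 2 — true.
(c) south: |A| = 5, |A ∩ B| = 3; needs |A ∩ B| ≥ |A ∖ B| — true.
(d) east: |A| = 5, |A ∩ B| = 3; needs |A ∖ B| = 1 — false.
(e) north: |A| = 9, |A ∩ B| = 5; needs |A ∖ B| = 4 — true.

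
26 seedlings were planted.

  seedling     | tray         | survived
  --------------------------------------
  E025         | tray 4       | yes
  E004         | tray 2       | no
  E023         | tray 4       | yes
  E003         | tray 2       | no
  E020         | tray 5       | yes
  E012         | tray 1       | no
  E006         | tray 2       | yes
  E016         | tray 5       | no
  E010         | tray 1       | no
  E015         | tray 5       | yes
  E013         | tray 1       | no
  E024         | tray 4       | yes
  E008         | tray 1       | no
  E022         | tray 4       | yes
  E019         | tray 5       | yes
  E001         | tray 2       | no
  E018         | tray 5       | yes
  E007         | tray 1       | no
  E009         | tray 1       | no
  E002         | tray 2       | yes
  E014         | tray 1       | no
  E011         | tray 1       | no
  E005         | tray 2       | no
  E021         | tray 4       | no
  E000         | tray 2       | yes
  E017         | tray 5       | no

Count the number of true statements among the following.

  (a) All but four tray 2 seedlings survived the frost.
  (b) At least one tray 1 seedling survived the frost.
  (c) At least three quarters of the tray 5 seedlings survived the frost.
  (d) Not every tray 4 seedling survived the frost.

(a) tray 2: |A| = 7, |A ∩ B| = 3; needs |A ∖ B| = 4 — true.
(b) tray 1: |A| = 8, |A ∩ B| = 0; needs A ∩ B ≠ ∅ (|A ∩ B| ≥ 1) — false.
(c) tray 5: |A| = 6, |A ∩ B| = 4; needs |A ∩ B| / |A| ≥ 3/4 — false.
(d) tray 4: |A| = 5, |A ∩ B| = 4; needs A ⊄ B (|A ∖ B| ≥ 1) — true.

2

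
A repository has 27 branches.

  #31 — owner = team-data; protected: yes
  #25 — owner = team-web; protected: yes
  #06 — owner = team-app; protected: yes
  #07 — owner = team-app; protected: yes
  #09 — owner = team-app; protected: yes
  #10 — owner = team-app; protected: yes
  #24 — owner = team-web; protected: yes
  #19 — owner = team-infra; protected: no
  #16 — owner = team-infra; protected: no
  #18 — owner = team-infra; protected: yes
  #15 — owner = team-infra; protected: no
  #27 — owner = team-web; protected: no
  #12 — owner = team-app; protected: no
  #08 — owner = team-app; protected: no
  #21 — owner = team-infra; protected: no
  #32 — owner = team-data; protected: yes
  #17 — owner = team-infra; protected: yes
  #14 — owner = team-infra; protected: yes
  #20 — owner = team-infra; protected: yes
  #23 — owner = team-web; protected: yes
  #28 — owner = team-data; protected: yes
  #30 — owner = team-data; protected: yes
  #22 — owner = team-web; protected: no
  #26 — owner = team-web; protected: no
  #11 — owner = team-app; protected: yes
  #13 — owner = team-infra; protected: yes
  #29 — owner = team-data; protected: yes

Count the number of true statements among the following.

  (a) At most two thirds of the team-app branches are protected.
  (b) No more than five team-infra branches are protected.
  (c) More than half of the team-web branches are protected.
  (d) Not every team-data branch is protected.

(a) team-app: |A| = 7, |A ∩ B| = 5; needs |A ∩ B| / |A| ≤ 2/3 — false.
(b) team-infra: |A| = 9, |A ∩ B| = 5; needs |A ∩ B| ≤ 5 — true.
(c) team-web: |A| = 6, |A ∩ B| = 3; needs |A ∩ B| > |A ∖ B| — false.
(d) team-data: |A| = 5, |A ∩ B| = 5; needs A ⊄ B (|A ∖ B| ≥ 1) — false.

1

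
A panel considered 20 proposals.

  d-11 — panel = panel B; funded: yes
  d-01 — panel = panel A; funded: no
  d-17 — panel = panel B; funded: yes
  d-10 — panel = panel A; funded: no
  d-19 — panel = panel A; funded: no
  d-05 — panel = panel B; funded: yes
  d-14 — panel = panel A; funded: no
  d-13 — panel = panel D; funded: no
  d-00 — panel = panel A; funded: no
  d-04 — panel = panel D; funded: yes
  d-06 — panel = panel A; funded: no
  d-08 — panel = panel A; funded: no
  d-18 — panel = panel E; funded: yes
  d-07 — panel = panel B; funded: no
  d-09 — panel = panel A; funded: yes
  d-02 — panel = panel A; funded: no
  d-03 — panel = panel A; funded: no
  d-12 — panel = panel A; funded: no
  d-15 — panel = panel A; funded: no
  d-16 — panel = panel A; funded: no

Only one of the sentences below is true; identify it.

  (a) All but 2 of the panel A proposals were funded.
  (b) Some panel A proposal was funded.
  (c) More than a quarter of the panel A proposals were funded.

(b)

|A| = 13, |A ∩ B| = 1, |A ∖ B| = 12.
(a) requires |A ∖ B| = 2: false.
(b) requires A ∩ B ≠ ∅ (|A ∩ B| ≥ 1): true.
(c) requires |A ∩ B| / |A| > 1/4: false.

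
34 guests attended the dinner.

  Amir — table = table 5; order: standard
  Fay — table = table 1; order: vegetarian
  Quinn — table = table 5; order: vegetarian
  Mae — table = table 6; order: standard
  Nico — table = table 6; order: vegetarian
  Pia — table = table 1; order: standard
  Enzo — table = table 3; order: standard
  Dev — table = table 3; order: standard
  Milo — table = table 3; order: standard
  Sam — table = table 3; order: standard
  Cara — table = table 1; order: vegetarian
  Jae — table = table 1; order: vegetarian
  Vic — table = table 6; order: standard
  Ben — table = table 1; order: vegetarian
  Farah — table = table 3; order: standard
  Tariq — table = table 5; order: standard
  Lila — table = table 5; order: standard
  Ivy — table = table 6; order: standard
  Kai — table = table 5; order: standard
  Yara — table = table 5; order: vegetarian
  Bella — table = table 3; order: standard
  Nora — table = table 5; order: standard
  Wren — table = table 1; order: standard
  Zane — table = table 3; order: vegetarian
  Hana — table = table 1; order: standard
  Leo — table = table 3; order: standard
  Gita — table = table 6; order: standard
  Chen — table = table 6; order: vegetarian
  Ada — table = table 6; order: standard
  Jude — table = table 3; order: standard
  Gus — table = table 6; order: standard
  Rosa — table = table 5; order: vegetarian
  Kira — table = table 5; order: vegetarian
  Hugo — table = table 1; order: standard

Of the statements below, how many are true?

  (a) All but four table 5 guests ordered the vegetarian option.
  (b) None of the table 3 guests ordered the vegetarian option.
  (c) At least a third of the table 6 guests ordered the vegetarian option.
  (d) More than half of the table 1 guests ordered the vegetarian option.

(a) table 5: |A| = 9, |A ∩ B| = 4; needs |A ∖ B| = 4 — false.
(b) table 3: |A| = 9, |A ∩ B| = 1; needs A ∩ B = ∅ (|A ∩ B| = 0) — false.
(c) table 6: |A| = 8, |A ∩ B| = 2; needs |A ∩ B| / |A| ≥ 1/3 — false.
(d) table 1: |A| = 8, |A ∩ B| = 4; needs |A ∩ B| > |A ∖ B| — false.

0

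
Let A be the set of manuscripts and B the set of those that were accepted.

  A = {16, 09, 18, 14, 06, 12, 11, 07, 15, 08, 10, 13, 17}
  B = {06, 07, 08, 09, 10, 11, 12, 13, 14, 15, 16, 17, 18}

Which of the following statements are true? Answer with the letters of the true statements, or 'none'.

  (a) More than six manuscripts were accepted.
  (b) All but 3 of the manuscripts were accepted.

(a)

|A| = 13, |A ∩ B| = 13, |A ∖ B| = 0.
(a) |A ∩ B| > 6: holds.
(b) |A ∖ B| = 3: fails.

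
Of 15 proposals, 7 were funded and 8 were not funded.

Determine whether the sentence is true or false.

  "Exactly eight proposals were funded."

False

The determiner here denotes the relation: |A ∩ B| = 8.
|A| = 15, |A ∩ B| = 7, |A ∖ B| = 8.
|A ∩ B| = 7, so the statement is false.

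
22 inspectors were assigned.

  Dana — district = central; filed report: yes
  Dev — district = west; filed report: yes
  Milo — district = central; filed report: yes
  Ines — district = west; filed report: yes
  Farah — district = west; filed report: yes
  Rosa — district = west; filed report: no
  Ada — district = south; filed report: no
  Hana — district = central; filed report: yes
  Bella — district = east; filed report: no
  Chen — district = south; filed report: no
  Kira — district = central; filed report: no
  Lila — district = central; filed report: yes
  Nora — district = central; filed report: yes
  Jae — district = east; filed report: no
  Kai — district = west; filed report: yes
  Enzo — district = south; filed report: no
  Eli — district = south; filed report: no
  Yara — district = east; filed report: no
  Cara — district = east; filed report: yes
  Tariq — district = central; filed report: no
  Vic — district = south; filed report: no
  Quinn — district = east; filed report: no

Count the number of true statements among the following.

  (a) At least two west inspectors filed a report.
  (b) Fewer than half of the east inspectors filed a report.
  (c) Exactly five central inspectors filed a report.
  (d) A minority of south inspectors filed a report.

(a) west: |A| = 5, |A ∩ B| = 4; needs |A ∩ B| ≥ 2 — true.
(b) east: |A| = 5, |A ∩ B| = 1; needs |A ∩ B| < |A ∖ B| — true.
(c) central: |A| = 7, |A ∩ B| = 5; needs |A ∩ B| = 5 — true.
(d) south: |A| = 5, |A ∩ B| = 0; needs |A ∩ B| < |A ∖ B| — true.

4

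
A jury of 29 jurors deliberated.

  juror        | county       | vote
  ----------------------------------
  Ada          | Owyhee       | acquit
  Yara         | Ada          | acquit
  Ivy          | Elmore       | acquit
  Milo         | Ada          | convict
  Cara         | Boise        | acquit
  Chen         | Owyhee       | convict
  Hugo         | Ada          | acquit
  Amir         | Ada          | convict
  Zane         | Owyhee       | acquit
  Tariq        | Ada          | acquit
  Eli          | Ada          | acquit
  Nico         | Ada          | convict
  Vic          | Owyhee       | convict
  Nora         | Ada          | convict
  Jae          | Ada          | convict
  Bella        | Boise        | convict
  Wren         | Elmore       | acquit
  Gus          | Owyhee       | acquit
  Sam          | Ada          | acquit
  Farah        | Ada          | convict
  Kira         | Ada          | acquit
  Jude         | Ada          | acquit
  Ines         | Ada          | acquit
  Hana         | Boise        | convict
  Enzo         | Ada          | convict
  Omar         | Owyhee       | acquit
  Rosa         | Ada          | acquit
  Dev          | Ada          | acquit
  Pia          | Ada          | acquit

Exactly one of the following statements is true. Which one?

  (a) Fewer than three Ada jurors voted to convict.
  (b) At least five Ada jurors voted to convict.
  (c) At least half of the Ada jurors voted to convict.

|A| = 18, |A ∩ B| = 7, |A ∖ B| = 11.
(a) requires |A ∩ B| < 3: false.
(b) requires |A ∩ B| ≥ 5: true.
(c) requires |A ∩ B| ≥ |A ∖ B|: false.

(b)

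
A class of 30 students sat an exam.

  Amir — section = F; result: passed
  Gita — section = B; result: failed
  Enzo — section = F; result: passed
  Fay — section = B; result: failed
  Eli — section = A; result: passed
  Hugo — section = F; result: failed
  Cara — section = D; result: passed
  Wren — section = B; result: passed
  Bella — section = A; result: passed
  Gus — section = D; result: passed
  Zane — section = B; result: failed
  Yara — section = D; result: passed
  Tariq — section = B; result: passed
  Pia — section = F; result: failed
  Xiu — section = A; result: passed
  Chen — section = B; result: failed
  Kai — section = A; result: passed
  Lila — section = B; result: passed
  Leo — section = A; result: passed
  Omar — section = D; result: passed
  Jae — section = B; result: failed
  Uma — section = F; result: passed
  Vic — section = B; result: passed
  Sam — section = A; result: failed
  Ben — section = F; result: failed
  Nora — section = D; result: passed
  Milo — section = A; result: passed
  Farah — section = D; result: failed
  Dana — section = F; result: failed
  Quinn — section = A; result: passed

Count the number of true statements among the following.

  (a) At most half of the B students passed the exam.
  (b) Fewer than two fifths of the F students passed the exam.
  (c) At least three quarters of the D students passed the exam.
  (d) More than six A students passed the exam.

(a) B: |A| = 9, |A ∩ B| = 4; needs |A ∩ B| ≤ |A ∖ B| — true.
(b) F: |A| = 7, |A ∩ B| = 3; needs |A ∩ B| / |A| < 2/5 — false.
(c) D: |A| = 6, |A ∩ B| = 5; needs |A ∩ B| / |A| ≥ 3/4 — true.
(d) A: |A| = 8, |A ∩ B| = 7; needs |A ∩ B| > 6 — true.

3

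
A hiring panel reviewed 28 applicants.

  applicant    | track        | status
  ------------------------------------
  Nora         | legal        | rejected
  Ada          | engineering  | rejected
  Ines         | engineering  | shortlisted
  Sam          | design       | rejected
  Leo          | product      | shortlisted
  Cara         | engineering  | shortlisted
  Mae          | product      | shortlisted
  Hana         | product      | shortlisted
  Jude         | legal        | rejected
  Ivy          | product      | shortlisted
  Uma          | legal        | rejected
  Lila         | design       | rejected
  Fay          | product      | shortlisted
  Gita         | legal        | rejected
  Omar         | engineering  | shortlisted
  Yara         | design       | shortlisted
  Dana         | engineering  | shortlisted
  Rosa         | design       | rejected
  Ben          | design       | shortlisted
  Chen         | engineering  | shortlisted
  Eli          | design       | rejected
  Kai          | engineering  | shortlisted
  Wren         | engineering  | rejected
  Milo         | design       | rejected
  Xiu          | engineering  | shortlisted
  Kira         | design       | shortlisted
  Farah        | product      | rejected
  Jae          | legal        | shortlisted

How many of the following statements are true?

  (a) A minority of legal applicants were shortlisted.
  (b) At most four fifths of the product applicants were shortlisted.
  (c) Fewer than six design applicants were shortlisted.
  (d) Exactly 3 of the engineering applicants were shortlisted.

2

(a) legal: |A| = 5, |A ∩ B| = 1; needs |A ∩ B| < |A ∖ B| — true.
(b) product: |A| = 6, |A ∩ B| = 5; needs |A ∩ B| / |A| ≤ 4/5 — false.
(c) design: |A| = 8, |A ∩ B| = 3; needs |A ∩ B| < 6 — true.
(d) engineering: |A| = 9, |A ∩ B| = 7; needs |A ∩ B| = 3 — false.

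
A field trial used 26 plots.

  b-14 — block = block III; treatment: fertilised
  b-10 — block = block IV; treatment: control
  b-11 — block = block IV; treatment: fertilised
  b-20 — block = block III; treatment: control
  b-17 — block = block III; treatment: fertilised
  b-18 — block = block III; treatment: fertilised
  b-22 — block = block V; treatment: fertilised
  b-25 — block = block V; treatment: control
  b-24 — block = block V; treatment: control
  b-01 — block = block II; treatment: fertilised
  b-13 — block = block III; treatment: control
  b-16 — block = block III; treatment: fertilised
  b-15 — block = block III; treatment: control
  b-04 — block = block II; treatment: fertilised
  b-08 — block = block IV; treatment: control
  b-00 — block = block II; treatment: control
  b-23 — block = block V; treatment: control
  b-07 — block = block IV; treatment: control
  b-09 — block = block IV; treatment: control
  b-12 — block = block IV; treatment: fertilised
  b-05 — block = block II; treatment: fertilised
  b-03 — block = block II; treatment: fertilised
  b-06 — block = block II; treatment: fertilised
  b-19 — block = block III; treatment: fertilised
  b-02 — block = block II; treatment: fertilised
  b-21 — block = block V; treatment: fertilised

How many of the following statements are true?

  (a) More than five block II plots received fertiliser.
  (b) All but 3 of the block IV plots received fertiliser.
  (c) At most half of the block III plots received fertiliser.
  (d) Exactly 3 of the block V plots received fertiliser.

1

(a) block II: |A| = 7, |A ∩ B| = 6; needs |A ∩ B| > 5 — true.
(b) block IV: |A| = 6, |A ∩ B| = 2; needs |A ∖ B| = 3 — false.
(c) block III: |A| = 8, |A ∩ B| = 5; needs |A ∩ B| ≤ |A ∖ B| — false.
(d) block V: |A| = 5, |A ∩ B| = 2; needs |A ∩ B| = 3 — false.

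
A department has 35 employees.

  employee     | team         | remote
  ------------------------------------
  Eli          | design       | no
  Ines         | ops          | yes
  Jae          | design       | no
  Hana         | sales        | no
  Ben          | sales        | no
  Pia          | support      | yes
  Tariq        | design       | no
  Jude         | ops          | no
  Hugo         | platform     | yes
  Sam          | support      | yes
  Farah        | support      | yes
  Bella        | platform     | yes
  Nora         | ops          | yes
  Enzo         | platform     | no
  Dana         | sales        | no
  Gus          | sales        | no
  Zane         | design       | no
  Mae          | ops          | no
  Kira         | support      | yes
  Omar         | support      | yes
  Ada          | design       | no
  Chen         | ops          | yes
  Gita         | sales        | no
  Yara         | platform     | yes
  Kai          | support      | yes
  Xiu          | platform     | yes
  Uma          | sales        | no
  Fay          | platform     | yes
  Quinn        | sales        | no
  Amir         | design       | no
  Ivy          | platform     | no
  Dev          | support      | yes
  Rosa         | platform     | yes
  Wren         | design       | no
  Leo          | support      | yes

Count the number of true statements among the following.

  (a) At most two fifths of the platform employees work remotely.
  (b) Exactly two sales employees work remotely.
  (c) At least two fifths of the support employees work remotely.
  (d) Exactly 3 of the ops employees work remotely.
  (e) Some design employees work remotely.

2

(a) platform: |A| = 8, |A ∩ B| = 6; needs |A ∩ B| / |A| ≤ 2/5 — false.
(b) sales: |A| = 7, |A ∩ B| = 0; needs |A ∩ B| = 2 — false.
(c) support: |A| = 8, |A ∩ B| = 8; needs |A ∩ B| / |A| ≥ 2/5 — true.
(d) ops: |A| = 5, |A ∩ B| = 3; needs |A ∩ B| = 3 — true.
(e) design: |A| = 7, |A ∩ B| = 0; needs A ∩ B ≠ ∅ (|A ∩ B| ≥ 1) — false.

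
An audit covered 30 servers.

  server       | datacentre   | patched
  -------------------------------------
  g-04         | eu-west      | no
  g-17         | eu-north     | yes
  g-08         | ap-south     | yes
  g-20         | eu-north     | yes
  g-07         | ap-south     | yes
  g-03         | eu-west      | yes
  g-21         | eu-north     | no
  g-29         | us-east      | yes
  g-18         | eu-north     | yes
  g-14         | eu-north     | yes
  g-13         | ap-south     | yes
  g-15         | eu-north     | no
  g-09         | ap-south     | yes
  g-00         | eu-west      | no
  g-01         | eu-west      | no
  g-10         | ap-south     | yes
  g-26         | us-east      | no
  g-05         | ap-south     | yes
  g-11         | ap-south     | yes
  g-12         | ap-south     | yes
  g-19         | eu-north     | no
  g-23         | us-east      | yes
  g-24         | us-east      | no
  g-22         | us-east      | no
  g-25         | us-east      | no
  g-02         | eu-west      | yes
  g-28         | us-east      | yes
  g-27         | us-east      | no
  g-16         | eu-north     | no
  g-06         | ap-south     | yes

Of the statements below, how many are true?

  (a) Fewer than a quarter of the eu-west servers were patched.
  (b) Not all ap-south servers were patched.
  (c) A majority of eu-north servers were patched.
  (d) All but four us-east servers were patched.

(a) eu-west: |A| = 5, |A ∩ B| = 2; needs |A ∩ B| / |A| < 1/4 — false.
(b) ap-south: |A| = 9, |A ∩ B| = 9; needs A ⊄ B (|A ∖ B| ≥ 1) — false.
(c) eu-north: |A| = 8, |A ∩ B| = 4; needs |A ∩ B| > |A ∖ B| — false.
(d) us-east: |A| = 8, |A ∩ B| = 3; needs |A ∖ B| = 4 — false.

0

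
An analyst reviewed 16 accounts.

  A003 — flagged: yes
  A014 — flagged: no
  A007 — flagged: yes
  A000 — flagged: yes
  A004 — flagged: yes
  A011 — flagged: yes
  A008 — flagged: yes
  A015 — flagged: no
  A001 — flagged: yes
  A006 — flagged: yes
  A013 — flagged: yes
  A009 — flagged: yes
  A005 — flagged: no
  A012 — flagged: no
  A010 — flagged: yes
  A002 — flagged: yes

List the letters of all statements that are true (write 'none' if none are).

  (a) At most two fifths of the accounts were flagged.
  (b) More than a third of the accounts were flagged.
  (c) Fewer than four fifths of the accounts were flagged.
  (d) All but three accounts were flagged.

(b), (c)

|A| = 16, |A ∩ B| = 12, |A ∖ B| = 4.
(a) |A ∩ B| / |A| ≤ 2/5: fails.
(b) |A ∩ B| / |A| > 1/3: holds.
(c) |A ∩ B| / |A| < 4/5: holds.
(d) |A ∖ B| = 3: fails.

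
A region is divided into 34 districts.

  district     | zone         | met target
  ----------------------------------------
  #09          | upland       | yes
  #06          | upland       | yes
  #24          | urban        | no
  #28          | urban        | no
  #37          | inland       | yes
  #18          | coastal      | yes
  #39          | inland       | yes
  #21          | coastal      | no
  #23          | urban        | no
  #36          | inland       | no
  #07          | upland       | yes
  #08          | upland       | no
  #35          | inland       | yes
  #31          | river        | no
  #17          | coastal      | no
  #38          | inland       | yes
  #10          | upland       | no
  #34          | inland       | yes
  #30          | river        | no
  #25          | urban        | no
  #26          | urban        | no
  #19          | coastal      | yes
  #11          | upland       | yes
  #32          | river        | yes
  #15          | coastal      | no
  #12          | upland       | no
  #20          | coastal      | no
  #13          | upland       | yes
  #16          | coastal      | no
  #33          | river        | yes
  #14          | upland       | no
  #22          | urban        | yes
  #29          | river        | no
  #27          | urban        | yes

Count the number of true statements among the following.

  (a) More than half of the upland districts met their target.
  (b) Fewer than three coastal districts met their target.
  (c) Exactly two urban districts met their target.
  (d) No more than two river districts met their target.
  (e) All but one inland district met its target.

(a) upland: |A| = 9, |A ∩ B| = 5; needs |A ∩ B| > |A ∖ B| — true.
(b) coastal: |A| = 7, |A ∩ B| = 2; needs |A ∩ B| < 3 — true.
(c) urban: |A| = 7, |A ∩ B| = 2; needs |A ∩ B| = 2 — true.
(d) river: |A| = 5, |A ∩ B| = 2; needs |A ∩ B| ≤ 2 — true.
(e) inland: |A| = 6, |A ∩ B| = 5; needs |A ∖ B| = 1 — true.

5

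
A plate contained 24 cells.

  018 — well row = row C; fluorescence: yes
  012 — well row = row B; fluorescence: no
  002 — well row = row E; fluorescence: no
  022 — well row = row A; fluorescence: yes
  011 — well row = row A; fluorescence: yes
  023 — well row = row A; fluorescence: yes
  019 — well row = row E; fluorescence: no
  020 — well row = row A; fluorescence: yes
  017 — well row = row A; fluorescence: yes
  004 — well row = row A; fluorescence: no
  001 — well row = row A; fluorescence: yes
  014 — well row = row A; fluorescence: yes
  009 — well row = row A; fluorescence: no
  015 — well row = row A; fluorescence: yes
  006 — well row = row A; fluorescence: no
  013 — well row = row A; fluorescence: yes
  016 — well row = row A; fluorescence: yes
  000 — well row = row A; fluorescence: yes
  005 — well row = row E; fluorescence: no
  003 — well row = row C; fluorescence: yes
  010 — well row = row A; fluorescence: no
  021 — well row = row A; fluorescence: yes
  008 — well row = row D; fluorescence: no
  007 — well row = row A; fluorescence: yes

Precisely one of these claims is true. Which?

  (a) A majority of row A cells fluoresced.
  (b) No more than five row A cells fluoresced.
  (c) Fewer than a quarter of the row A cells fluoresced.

(a)

|A| = 17, |A ∩ B| = 13, |A ∖ B| = 4.
(a) requires |A ∩ B| > |A ∖ B|: true.
(b) requires |A ∩ B| ≤ 5: false.
(c) requires |A ∩ B| / |A| < 1/4: false.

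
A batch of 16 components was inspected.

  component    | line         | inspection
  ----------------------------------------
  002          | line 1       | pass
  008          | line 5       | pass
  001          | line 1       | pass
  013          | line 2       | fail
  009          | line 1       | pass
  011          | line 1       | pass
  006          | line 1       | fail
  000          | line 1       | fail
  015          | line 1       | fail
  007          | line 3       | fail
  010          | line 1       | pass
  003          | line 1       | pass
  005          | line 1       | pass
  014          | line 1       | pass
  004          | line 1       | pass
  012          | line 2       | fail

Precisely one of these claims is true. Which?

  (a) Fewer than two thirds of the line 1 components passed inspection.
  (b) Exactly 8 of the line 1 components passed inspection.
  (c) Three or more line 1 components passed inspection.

|A| = 12, |A ∩ B| = 9, |A ∖ B| = 3.
(a) requires |A ∩ B| / |A| < 2/3: false.
(b) requires |A ∩ B| = 8: false.
(c) requires |A ∩ B| ≥ 3: true.

(c)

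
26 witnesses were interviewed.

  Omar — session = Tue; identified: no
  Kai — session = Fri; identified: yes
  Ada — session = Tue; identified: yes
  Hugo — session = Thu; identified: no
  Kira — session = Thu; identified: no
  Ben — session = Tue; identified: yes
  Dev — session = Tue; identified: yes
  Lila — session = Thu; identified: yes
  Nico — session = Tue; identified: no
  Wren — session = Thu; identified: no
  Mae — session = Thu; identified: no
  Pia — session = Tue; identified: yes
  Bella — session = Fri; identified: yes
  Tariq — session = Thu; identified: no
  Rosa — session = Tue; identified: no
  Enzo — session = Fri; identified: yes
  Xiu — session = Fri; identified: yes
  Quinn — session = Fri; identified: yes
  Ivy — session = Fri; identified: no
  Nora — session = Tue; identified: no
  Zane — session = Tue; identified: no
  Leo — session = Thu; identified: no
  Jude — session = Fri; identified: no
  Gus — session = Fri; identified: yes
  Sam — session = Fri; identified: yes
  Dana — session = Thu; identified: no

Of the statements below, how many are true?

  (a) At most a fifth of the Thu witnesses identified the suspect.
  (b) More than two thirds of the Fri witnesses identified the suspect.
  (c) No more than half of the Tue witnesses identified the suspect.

(a) Thu: |A| = 8, |A ∩ B| = 1; needs |A ∩ B| / |A| ≤ 1/5 — true.
(b) Fri: |A| = 9, |A ∩ B| = 7; needs |A ∩ B| / |A| > 2/3 — true.
(c) Tue: |A| = 9, |A ∩ B| = 4; needs |A ∩ B| ≤ |A ∖ B| — true.

3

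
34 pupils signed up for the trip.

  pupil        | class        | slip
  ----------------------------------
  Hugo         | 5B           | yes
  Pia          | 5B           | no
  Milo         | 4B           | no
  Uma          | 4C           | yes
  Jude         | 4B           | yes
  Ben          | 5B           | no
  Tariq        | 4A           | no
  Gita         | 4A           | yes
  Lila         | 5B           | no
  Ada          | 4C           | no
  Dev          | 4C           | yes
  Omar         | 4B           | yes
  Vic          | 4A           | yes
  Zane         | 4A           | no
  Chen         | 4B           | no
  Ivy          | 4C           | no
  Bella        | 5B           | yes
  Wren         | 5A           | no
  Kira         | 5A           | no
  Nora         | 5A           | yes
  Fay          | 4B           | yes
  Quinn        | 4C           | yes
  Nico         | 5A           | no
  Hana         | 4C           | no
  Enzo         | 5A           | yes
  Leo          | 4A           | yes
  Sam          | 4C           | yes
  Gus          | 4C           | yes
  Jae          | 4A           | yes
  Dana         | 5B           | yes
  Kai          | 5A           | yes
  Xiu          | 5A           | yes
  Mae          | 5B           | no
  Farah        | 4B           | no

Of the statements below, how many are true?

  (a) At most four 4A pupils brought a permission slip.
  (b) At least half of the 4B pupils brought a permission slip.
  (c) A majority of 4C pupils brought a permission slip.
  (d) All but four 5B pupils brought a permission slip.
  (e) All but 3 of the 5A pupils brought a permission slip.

5

(a) 4A: |A| = 6, |A ∩ B| = 4; needs |A ∩ B| ≤ 4 — true.
(b) 4B: |A| = 6, |A ∩ B| = 3; needs |A ∩ B| ≥ |A ∖ B| — true.
(c) 4C: |A| = 8, |A ∩ B| = 5; needs |A ∩ B| > |A ∖ B| — true.
(d) 5B: |A| = 7, |A ∩ B| = 3; needs |A ∖ B| = 4 — true.
(e) 5A: |A| = 7, |A ∩ B| = 4; needs |A ∖ B| = 3 — true.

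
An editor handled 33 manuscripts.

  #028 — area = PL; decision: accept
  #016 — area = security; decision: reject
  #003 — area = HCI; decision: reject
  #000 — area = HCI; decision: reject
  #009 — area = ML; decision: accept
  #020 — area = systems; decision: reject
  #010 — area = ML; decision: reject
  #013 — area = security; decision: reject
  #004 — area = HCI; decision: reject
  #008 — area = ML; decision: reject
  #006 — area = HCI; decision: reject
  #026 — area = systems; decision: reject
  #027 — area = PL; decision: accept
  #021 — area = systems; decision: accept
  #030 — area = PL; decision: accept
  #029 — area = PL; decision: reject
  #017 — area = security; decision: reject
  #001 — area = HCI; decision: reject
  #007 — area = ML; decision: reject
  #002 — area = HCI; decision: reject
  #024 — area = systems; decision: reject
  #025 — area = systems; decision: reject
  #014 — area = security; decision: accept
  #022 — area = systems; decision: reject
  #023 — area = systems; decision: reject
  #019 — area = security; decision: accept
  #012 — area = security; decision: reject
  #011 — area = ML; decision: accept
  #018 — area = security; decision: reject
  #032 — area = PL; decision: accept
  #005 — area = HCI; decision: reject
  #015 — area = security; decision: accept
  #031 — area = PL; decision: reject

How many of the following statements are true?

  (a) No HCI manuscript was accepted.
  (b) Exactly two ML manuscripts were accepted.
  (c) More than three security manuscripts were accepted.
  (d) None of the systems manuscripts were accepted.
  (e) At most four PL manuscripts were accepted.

3

(a) HCI: |A| = 7, |A ∩ B| = 0; needs A ∩ B = ∅ (|A ∩ B| = 0) — true.
(b) ML: |A| = 5, |A ∩ B| = 2; needs |A ∩ B| = 2 — true.
(c) security: |A| = 8, |A ∩ B| = 3; needs |A ∩ B| > 3 — false.
(d) systems: |A| = 7, |A ∩ B| = 1; needs A ∩ B = ∅ (|A ∩ B| = 0) — false.
(e) PL: |A| = 6, |A ∩ B| = 4; needs |A ∩ B| ≤ 4 — true.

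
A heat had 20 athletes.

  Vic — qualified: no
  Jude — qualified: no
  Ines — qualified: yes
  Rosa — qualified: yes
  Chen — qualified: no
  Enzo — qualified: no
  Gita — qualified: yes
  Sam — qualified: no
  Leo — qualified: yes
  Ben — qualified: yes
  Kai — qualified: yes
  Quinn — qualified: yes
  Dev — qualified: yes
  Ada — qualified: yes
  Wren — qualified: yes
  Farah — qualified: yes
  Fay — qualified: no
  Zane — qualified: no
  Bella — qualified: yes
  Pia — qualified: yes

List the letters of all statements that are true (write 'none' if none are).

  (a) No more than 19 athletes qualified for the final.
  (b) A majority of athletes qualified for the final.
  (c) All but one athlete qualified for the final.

(a), (b)

|A| = 20, |A ∩ B| = 13, |A ∖ B| = 7.
(a) |A ∩ B| ≤ 19: holds.
(b) |A ∩ B| > |A ∖ B|: holds.
(c) |A ∖ B| = 1: fails.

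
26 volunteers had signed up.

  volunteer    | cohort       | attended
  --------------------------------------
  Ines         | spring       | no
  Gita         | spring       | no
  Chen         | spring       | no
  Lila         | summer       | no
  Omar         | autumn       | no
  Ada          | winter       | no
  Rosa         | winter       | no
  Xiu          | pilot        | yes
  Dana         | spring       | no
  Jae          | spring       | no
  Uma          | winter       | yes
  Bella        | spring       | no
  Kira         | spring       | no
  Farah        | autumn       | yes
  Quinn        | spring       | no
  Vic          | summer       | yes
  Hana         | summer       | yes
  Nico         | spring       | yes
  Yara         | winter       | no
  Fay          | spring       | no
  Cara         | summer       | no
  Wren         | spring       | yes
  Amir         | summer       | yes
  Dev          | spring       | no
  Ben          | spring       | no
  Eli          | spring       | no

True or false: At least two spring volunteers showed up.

True

The determiner here denotes the relation: |A ∩ B| ≥ 2.
A (the restrictor) = {Ines, Gita, Chen, Dana, Jae, Bella, Kira, Quinn, Nico, Fay, Wren, Dev, Ben, Eli}, |A| = 14.
A ∩ B = {Nico, Wren}, so |A ∩ B| = 2.
|A ∩ B| = 2, so the statement is true.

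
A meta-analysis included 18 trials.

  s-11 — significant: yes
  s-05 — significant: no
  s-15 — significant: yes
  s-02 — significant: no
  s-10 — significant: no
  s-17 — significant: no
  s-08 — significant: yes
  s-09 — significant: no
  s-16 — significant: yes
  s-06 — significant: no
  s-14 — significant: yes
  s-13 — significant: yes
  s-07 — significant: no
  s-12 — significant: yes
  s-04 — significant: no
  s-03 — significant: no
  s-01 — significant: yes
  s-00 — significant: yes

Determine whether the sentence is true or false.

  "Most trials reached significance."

The determiner here denotes the relation: |A ∩ B| > |A ∖ B|.
|A| = 18, |A ∩ B| = 9, |A ∖ B| = 9.
9 = 9, so the statement is false.

False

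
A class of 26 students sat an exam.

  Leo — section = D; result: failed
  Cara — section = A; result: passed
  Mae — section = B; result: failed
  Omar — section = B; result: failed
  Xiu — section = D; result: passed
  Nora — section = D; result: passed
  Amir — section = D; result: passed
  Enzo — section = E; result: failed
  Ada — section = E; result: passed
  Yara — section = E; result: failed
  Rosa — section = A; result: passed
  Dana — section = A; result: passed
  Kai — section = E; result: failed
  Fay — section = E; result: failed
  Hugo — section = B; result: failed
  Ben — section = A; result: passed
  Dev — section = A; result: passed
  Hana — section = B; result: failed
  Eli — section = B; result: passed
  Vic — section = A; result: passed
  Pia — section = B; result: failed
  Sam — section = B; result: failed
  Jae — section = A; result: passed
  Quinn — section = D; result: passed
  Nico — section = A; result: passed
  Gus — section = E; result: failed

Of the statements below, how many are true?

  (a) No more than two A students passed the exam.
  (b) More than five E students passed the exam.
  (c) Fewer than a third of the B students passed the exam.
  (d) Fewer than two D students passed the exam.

1

(a) A: |A| = 8, |A ∩ B| = 8; needs |A ∩ B| ≤ 2 — false.
(b) E: |A| = 6, |A ∩ B| = 1; needs |A ∩ B| > 5 — false.
(c) B: |A| = 7, |A ∩ B| = 1; needs |A ∩ B| / |A| < 1/3 — true.
(d) D: |A| = 5, |A ∩ B| = 4; needs |A ∩ B| < 2 — false.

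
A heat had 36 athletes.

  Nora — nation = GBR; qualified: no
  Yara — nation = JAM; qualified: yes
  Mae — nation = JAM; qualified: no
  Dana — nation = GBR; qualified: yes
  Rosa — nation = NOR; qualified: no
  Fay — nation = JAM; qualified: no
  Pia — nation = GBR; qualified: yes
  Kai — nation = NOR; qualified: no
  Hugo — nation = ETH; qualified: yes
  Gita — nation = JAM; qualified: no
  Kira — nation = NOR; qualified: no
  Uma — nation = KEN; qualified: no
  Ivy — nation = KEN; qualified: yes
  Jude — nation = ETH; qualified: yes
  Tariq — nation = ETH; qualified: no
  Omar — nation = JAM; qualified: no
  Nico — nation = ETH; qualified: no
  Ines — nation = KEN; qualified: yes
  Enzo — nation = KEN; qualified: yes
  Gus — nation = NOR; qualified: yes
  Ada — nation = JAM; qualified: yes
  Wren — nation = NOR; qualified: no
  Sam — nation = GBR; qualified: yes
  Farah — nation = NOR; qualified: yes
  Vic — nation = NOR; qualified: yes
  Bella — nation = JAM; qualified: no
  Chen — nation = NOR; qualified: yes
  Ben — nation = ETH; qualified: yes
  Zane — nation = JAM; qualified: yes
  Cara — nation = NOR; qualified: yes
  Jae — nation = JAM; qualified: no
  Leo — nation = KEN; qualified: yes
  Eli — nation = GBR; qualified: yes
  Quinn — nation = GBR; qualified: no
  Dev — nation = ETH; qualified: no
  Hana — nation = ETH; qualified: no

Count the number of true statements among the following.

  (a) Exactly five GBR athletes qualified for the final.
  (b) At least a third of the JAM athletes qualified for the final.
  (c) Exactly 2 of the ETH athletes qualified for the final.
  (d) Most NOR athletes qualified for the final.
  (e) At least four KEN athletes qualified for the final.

(a) GBR: |A| = 6, |A ∩ B| = 4; needs |A ∩ B| = 5 — false.
(b) JAM: |A| = 9, |A ∩ B| = 3; needs |A ∩ B| / |A| ≥ 1/3 — true.
(c) ETH: |A| = 7, |A ∩ B| = 3; needs |A ∩ B| = 2 — false.
(d) NOR: |A| = 9, |A ∩ B| = 5; needs |A ∩ B| > |A ∖ B| — true.
(e) KEN: |A| = 5, |A ∩ B| = 4; needs |A ∩ B| ≥ 4 — true.

3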